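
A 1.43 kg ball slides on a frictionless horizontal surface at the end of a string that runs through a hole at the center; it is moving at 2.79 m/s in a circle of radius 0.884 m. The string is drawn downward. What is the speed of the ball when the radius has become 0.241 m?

v₂ ≈ 10.2 m/s

The only horizontal force on the mass is along the cord (radial), so it exerts no torque about the hole and angular momentum m v r is conserved.
v₂ = v₁ r₁ / r₂ = (2.79)(0.884) / (0.241) = 10.23 m/s.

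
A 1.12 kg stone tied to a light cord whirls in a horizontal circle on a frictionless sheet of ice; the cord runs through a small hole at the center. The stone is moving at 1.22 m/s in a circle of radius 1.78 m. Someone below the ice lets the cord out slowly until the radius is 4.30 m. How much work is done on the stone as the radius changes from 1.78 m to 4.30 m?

W ≈ -0.691 J

Central (radial) force ⇒ zero torque about the center ⇒ m v r is constant.
v₂ = v₁ r₁ / r₂ = (1.22)(1.78) / (4.30) = 0.5050 m/s.
W = ΔKE = ½m(v₂² − v₁²) = -0.6907 J.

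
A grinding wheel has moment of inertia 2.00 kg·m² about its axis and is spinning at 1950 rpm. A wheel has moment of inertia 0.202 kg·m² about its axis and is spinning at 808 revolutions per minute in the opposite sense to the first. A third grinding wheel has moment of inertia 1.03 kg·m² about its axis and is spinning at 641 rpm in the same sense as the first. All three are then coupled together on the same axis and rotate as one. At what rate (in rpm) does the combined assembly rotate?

No external torque acts about the common axis, so total angular momentum is conserved.
Taking A's sense as positive: L = (2.000)(1950) − (0.2020)(808) + (1.030)(641) = 4397 kg·m²·rpm.
Combined I = 2.000 + 0.2020 + 1.030 = 3.232 kg·m².
ω_f = L / I = 4397 / 3.232 = 1360 rpm.

|ω_f| ≈ 1360 rpm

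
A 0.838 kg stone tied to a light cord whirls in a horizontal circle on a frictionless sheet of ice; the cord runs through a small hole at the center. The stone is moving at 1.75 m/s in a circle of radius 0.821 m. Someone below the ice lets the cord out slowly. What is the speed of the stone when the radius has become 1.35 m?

v₂ ≈ 1.06 m/s

The only horizontal force on the mass is along the cord (radial), so it exerts no torque about the hole and angular momentum m v r is conserved.
v₂ = v₁ r₁ / r₂ = (1.75)(0.821) / (1.35) = 1.064 m/s.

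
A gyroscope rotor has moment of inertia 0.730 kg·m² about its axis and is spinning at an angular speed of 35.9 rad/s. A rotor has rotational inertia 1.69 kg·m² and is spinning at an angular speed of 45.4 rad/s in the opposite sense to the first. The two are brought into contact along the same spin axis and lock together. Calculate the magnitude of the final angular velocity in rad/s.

|ω_f| ≈ 20.9 rad/s

The coupling torques are internal; angular momentum about the shared axis is conserved.
Taking A's sense as positive: L = (0.7300)(35.9) − (1.690)(45.4) = -50.52 kg·m²·rad/s.
Combined I = 0.7300 + 1.690 = 2.420 kg·m².
ω_f = L / I = -50.52 / 2.420 = -20.88 rad/s.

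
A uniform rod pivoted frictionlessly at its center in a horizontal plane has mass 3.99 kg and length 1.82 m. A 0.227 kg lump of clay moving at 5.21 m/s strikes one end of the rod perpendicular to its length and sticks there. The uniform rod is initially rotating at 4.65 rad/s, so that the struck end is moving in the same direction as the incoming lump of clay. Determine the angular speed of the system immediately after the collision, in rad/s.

About the pivot the impulsive forces during the collision are internal, so angular momentum about that axis is conserved.
I_p = (1/12)(3.99)(1.82)² = 1.101 kg·m². Taking the sense of the lump of clay's angular momentum as positive, L_{lump} = m v R = (0.227)(5.21)(1.82/2) = 1.076 kg·m²/s.
L_i = +I_p ω_p + m v R = +(1.101)(4.65) + 1.076 = 6.198 kg·m²/s.
After sticking, I_f = I_p + m R² = 1.101 + (0.227)(1.82/2)² = 1.289 kg·m².
ω_f = L_i / I_f = 6.198 / 1.289 = 4.807 rad/s.

|ω_f| ≈ 4.81 rad/s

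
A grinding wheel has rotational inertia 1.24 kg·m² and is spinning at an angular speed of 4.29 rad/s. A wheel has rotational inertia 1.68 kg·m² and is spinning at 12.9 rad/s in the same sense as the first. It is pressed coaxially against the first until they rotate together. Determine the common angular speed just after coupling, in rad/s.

|ω_f| ≈ 9.24 rad/s

The coupling torques are internal; angular momentum about the shared axis is conserved.
Taking A's sense as positive: L = (1.240)(4.29) + (1.680)(12.9) = 26.99 kg·m²·rad/s.
Combined I = 1.240 + 1.680 = 2.920 kg·m².
ω_f = L / I = 26.99 / 2.920 = 9.244 rad/s.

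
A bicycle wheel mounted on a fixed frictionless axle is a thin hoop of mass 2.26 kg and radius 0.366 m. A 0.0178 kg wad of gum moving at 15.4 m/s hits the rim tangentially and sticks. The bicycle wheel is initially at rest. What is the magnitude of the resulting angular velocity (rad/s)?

|ω_f| ≈ 0.329 rad/s

The axle reaction passes through the axle and exerts no torque about it; angular momentum about the axle is conserved through the impact.
I_p = (2.26)(0.366)² = 0.3027 kg·m². Taking the sense of the wad of gum's angular momentum as positive, L_{wad} = m v R = (0.0178)(15.4)(0.366) = 0.1003 kg·m²/s.
L_i = 0 + 0.1003 = 0.1003 kg·m²/s.
After sticking, I_f = I_p + m R² = 0.3027 + (0.0178)(0.366)² = 0.3051 kg·m².
ω_f = L_i / I_f = 0.1003 / 0.3051 = 0.3288 rad/s.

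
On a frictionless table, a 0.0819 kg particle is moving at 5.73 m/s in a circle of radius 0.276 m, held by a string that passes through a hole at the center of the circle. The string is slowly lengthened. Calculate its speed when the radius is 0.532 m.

v₂ ≈ 2.97 m/s

The only horizontal force on the mass is along the cord (radial), so it exerts no torque about the hole and angular momentum m v r is conserved.
v₂ = v₁ r₁ / r₂ = (5.73)(0.276) / (0.532) = 2.973 m/s.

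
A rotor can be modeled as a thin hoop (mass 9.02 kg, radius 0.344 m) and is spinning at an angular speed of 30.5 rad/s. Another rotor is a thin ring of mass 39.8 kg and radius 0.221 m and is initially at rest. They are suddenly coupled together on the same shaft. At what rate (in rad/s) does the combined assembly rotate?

The coupling torques are internal; angular momentum about the shared axis is conserved.
Moments of inertia: I_A = (9.02)(0.344)² = 1.067 kg·m²; I_B = (39.8)(0.221)² = 1.944 kg·m².
Taking A's sense as positive: L = (1.067)(30.5) = 32.56 kg·m²·rad/s.
Combined I = 1.067 + 1.944 = 3.011 kg·m².
ω_f = L / I = 32.56 / 3.011 = 10.81 rad/s.

|ω_f| ≈ 10.8 rad/s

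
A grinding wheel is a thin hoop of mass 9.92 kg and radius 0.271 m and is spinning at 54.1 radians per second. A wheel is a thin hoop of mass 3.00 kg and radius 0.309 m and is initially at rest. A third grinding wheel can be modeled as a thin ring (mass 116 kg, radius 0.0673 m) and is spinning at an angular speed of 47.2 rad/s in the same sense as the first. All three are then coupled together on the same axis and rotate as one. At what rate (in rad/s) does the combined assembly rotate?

The coupling torques are internal; angular momentum about the shared axis is conserved.
Moments of inertia: I_A = (9.92)(0.271)² = 0.7285 kg·m²; I_B = (3.00)(0.309)² = 0.2864 kg·m²; I_C = (116)(0.0673)² = 0.5254 kg·m².
Taking A's sense as positive: L = (0.7285)(54.1) + (0.5254)(47.2) = 64.21 kg·m²·rad/s.
Combined I = 0.7285 + 0.2864 + 0.5254 = 1.540 kg·m².
ω_f = L / I = 64.21 / 1.540 = 41.69 rad/s.

|ω_f| ≈ 41.7 rad/s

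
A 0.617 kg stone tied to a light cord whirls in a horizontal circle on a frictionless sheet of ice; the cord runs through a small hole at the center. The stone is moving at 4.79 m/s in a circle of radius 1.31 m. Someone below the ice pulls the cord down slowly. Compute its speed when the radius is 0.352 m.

The only horizontal force on the mass is along the cord (radial), so it exerts no torque about the hole and angular momentum m v r is conserved.
v₂ = v₁ r₁ / r₂ = (4.79)(1.31) / (0.352) = 17.83 m/s.

v₂ ≈ 17.8 m/s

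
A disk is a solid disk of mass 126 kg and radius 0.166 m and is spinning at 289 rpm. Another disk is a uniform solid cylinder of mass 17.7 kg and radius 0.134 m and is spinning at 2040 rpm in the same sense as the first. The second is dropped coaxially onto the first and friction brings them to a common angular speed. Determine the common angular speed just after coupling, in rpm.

The coupling torques are internal; angular momentum about the shared axis is conserved.
Moments of inertia: I_A = ½(126)(0.166)² = 1.736 kg·m²; I_B = ½(17.7)(0.134)² = 0.1589 kg·m².
Taking A's sense as positive: L = (1.736)(289) + (0.1589)(2040) = 825.9 kg·m²·rpm.
Combined I = 1.736 + 0.1589 = 1.895 kg·m².
ω_f = L / I = 825.9 / 1.895 = 435.8 rpm.

|ω_f| ≈ 436 rpm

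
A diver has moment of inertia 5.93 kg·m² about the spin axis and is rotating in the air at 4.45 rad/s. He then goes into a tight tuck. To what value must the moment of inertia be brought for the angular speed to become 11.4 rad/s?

With no external torque about the axis, L is conserved: I₁ω₁ = I₂ω₂.
I₂ = I₁ω₁ / ω₂ = (5.93)(4.45) / (11.4) = 2.315 kg·m².

I₂ ≈ 2.31 kg·m²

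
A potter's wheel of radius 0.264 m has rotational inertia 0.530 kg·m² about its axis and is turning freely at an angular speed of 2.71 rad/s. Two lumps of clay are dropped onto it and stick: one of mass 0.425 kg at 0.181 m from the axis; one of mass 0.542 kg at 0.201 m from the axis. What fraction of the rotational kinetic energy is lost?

fraction ≈ 0.0633

The added mass arrives with no angular momentum about the axis, and any external torque about the axis is negligible, so the system's angular momentum is conserved.
Added inertia Σmr² = (0.425)(0.181)² + (0.542)(0.201)² = 0.03582 kg·m²; I_f = 0.5300 + 0.03582 = 0.5658 kg·m².
ω_f = I_p ω_i / I_f = (0.5300)(2.71) / 0.5658 = 2.538 rad/s.
KE_i = ½(0.5300)(2.710 rad/s)² = 1.946 J; KE_f = ½(0.5658)(2.538)² = 1.823 J.
Fraction lost = 0.06331.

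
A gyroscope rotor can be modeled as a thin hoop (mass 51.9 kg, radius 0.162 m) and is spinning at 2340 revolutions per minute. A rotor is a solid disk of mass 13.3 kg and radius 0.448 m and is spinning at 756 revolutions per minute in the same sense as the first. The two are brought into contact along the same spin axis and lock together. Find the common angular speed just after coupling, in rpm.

|ω_f| ≈ 1560 rpm

No external torque acts about the common axis, so total angular momentum is conserved.
Moments of inertia: I_A = (51.9)(0.162)² = 1.362 kg·m²; I_B = ½(13.3)(0.448)² = 1.335 kg·m².
Taking A's sense as positive: L = (1.362)(2340) + (1.335)(756) = 4196 kg·m²·rpm.
Combined I = 1.362 + 1.335 = 2.697 kg·m².
ω_f = L / I = 4196 / 2.697 = 1556 rpm.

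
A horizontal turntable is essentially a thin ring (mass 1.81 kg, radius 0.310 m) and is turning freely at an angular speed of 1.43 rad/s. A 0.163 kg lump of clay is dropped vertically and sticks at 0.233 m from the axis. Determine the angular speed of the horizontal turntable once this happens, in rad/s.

No external torque acts about the axis; L_before = L_after.
I_p = (1.81)(0.310)² = 0.1739 kg·m².
Added inertia Σmr² = (0.163)(0.233)² = 0.008849 kg·m²; I_f = 0.1739 + 0.008849 = 0.1828 kg·m².
ω_f = I_p ω_i / I_f = (0.1739)(1.43) / 0.1828 = 1.361 rad/s.

ω_f ≈ 1.36 rad/s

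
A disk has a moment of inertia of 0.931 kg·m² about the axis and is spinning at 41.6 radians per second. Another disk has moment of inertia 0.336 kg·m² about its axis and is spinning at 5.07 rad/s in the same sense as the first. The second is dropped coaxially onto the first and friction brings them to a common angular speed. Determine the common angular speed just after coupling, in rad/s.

No external torque acts about the common axis, so total angular momentum is conserved.
Taking A's sense as positive: L = (0.9310)(41.6) + (0.3360)(5.07) = 40.43 kg·m²·rad/s.
Combined I = 0.9310 + 0.3360 = 1.267 kg·m².
ω_f = L / I = 40.43 / 1.267 = 31.91 rad/s.

|ω_f| ≈ 31.9 rad/s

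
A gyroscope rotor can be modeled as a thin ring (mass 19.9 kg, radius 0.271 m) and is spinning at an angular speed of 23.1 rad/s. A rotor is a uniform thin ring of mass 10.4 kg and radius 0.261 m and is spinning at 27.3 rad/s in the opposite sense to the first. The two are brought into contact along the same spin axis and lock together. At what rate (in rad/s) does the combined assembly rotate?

No external torque acts about the common axis, so total angular momentum is conserved.
Moments of inertia: I_A = (19.9)(0.271)² = 1.461 kg·m²; I_B = (10.4)(0.261)² = 0.7085 kg·m².
Taking A's sense as positive: L = (1.461)(23.1) − (0.7085)(27.3) = 14.42 kg·m²·rad/s.
Combined I = 1.461 + 0.7085 = 2.170 kg·m².
ω_f = L / I = 14.42 / 2.170 = 6.645 rad/s.

|ω_f| ≈ 6.64 rad/s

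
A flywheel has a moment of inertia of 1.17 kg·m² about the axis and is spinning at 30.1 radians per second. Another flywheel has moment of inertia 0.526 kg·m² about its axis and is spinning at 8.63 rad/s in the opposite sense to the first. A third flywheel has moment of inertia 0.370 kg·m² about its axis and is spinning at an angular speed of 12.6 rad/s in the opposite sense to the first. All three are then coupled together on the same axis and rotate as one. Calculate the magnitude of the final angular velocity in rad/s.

The coupling torques are internal; angular momentum about the shared axis is conserved.
Taking A's sense as positive: L = (1.170)(30.1) − (0.5260)(8.63) − (0.3700)(12.6) = 26.02 kg·m²·rad/s.
Combined I = 1.170 + 0.5260 + 0.3700 = 2.066 kg·m².
ω_f = L / I = 26.02 / 2.066 = 12.59 rad/s.

|ω_f| ≈ 12.6 rad/s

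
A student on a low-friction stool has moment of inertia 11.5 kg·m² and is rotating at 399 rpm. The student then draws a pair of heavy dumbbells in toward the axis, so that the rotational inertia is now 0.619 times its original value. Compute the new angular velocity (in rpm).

Angular momentum about the spin axis is conserved since the torque about it is zero.
I₂ = 0.619 × 11.5 = 7.119 kg·m².
ω₂ = I₁ω₁ / I₂ = (11.50)(399 rpm) / (7.119) = 644.6 rpm.

ω₂ ≈ 645 rpm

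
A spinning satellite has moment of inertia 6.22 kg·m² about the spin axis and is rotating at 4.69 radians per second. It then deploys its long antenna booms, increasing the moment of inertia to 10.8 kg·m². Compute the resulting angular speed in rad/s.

ω₂ ≈ 2.70 rad/s

No external torque acts about the spin axis, so angular momentum is conserved.
ω₂ = I₁ω₁ / I₂ = (6.220)(4.69 rad/s) / (10.80) = 2.701 rad/s.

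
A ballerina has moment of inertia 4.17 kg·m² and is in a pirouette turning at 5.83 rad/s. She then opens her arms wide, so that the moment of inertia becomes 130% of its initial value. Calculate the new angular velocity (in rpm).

ω₂ ≈ 42.8 rpm

No external torque acts about the spin axis, so angular momentum is conserved.
I₂ = 1.30 × 4.17 = 5.421 kg·m².
ω₂ = I₁ω₁ / I₂ = (4.170)(5.83 rad/s) / (5.421) = 4.485 rad/s = 42.82 rpm.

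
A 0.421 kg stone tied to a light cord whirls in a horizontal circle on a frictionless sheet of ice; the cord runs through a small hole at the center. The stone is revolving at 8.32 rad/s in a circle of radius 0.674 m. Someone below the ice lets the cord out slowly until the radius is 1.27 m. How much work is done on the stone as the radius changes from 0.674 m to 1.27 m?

No torque about the axis ⇒ m r₁² ω₁ = m r₂² ω₂.
ω₂ = ω₁ (r₁/r₂)² = (8.32)(0.674/1.27)² = 2.343 rad/s.
W = ΔKE = ½m(v₂² − v₁²) = -4.755 J.

W ≈ -4.76 J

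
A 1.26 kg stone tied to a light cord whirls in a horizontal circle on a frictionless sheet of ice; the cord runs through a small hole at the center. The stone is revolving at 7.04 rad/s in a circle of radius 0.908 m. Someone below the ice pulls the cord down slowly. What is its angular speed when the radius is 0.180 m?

ω₂ ≈ 179 rad/s

No torque about the axis ⇒ m r₁² ω₁ = m r₂² ω₂.
ω₂ = ω₁ (r₁/r₂)² = (7.04)(0.908/0.180)² = 179.1 rad/s.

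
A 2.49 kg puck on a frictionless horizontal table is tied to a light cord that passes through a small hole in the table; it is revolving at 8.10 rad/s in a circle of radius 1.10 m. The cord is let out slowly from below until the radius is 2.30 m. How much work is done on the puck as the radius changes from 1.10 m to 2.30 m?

W ≈ -76.2 J

The constraining force is radial, so m r² ω about the center is conserved.
ω₂ = ω₁ (r₁/r₂)² = (8.10)(1.10/2.30)² = 1.853 rad/s.
W = ΔKE = ½m(v₂² − v₁²) = -76.23 J.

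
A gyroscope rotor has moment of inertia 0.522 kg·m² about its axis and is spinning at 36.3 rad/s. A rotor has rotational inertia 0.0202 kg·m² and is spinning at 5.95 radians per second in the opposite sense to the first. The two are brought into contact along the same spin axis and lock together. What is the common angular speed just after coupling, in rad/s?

|ω_f| ≈ 34.7 rad/s

No external torque acts about the common axis, so total angular momentum is conserved.
Taking A's sense as positive: L = (0.5220)(36.3) − (0.02020)(5.95) = 18.83 kg·m²·rad/s.
Combined I = 0.5220 + 0.02020 = 0.5422 kg·m².
ω_f = L / I = 18.83 / 0.5422 = 34.73 rad/s.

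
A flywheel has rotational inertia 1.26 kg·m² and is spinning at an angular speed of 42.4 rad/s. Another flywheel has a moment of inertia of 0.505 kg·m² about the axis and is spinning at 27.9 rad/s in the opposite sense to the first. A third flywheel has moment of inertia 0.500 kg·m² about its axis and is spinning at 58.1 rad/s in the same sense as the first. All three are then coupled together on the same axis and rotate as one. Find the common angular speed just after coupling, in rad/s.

The coupling torques are internal; angular momentum about the shared axis is conserved.
Taking A's sense as positive: L = (1.260)(42.4) − (0.5050)(27.9) + (0.5000)(58.1) = 68.38 kg·m²·rad/s.
Combined I = 1.260 + 0.5050 + 0.5000 = 2.265 kg·m².
ω_f = L / I = 68.38 / 2.265 = 30.19 rad/s.

|ω_f| ≈ 30.2 rad/s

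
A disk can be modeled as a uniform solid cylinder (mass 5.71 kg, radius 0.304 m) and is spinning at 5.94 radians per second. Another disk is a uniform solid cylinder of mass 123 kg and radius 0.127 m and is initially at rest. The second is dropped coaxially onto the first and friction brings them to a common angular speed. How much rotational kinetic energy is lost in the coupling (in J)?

ΔKE lost ≈ 3.68 J

The coupling torques are internal; angular momentum about the shared axis is conserved.
Moments of inertia: I_A = ½(5.71)(0.304)² = 0.2638 kg·m²; I_B = ½(123)(0.127)² = 0.9919 kg·m².
Taking A's sense as positive: L = (0.2638)(5.94) = 1.567 kg·m²·rad/s.
Combined I = 0.2638 + 0.9919 = 1.256 kg·m².
ω_f = L / I = 1.567 / 1.256 = 1.248 rad/s.
KE_i = ½ΣIω² = 4.655 J; KE_f = ½(1.256)(1.248)² = 0.9780 J.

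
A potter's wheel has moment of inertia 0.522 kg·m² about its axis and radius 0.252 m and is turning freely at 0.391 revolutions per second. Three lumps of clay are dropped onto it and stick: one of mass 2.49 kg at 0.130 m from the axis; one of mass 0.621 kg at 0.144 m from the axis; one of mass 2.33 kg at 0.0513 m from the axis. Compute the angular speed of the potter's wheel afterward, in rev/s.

The added mass arrives with no angular momentum about the axis, and any external torque about the axis is negligible, so the system's angular momentum is conserved.
Added inertia Σmr² = (2.49)(0.130)² + (0.621)(0.144)² + (2.33)(0.0513)² = 0.06109 kg·m²; I_f = 0.5220 + 0.06109 = 0.5831 kg·m².
ω_f = I_p ω_i / I_f = (0.5220)(0.391) / 0.5831 = 0.3500 rev/s.

ω_f ≈ 0.350 rev/s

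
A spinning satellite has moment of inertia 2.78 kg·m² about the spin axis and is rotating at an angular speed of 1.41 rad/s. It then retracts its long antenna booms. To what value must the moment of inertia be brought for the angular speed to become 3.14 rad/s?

I₂ ≈ 1.25 kg·m²

Angular momentum about the spin axis is conserved since the torque about it is zero.
I₂ = I₁ω₁ / ω₂ = (2.78)(1.41) / (3.14) = 1.248 kg·m².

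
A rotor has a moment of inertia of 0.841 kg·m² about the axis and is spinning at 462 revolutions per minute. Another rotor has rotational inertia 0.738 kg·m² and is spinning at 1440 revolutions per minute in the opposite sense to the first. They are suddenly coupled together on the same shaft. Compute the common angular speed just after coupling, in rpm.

|ω_f| ≈ 427 rpm

The coupling torques are internal; angular momentum about the shared axis is conserved.
Taking A's sense as positive: L = (0.8410)(462) − (0.7380)(1440) = -674.2 kg·m²·rpm.
Combined I = 0.8410 + 0.7380 = 1.579 kg·m².
ω_f = L / I = -674.2 / 1.579 = -427.0 rpm.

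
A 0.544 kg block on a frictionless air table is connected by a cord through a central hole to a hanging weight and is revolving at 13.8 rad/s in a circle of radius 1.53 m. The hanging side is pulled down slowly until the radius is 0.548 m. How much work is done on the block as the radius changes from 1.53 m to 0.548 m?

W ≈ 824 J

No torque about the axis ⇒ m r₁² ω₁ = m r₂² ω₂.
ω₂ = ω₁ (r₁/r₂)² = (13.8)(1.53/0.548)² = 107.6 rad/s.
W = ΔKE = ½m(v₂² − v₁²) = 824.0 J.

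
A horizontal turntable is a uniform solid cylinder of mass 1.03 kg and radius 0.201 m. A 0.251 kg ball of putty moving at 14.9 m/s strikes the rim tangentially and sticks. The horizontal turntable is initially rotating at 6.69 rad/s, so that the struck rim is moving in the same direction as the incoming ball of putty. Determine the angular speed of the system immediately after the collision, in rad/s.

|ω_f| ≈ 28.8 rad/s

The axle reaction passes through the axle and exerts no torque about it; angular momentum about the axle is conserved through the impact.
I_p = ½(1.03)(0.201)² = 0.02081 kg·m². Taking the sense of the ball of putty's angular momentum as positive, L_{ball} = m v R = (0.251)(14.9)(0.201) = 0.7517 kg·m²/s.
L_i = +I_p ω_p + m v R = +(0.02081)(6.69) + 0.7517 = 0.8909 kg·m²/s.
After sticking, I_f = I_p + m R² = 0.02081 + (0.251)(0.201)² = 0.03095 kg·m².
ω_f = L_i / I_f = 0.8909 / 0.03095 = 28.79 rad/s.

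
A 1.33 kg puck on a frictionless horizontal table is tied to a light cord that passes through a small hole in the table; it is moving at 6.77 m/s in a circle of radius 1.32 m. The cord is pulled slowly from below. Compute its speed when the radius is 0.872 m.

The only horizontal force on the mass is along the cord (radial), so it exerts no torque about the hole and angular momentum m v r is conserved.
v₂ = v₁ r₁ / r₂ = (6.77)(1.32) / (0.872) = 10.25 m/s.

v₂ ≈ 10.2 m/s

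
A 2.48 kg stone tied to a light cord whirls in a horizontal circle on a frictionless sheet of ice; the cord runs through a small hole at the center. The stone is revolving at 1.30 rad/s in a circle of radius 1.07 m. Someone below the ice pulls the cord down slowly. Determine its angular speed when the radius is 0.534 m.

No torque about the axis ⇒ m r₁² ω₁ = m r₂² ω₂.
ω₂ = ω₁ (r₁/r₂)² = (1.30)(1.07/0.534)² = 5.219 rad/s.

ω₂ ≈ 5.22 rad/s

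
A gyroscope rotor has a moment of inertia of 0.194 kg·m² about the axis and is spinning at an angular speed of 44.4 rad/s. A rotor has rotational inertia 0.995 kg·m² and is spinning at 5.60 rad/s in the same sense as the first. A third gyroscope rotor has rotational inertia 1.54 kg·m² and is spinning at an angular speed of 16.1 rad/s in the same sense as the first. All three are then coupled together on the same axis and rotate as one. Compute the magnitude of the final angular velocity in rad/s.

|ω_f| ≈ 14.3 rad/s

No external torque acts about the common axis, so total angular momentum is conserved.
Taking A's sense as positive: L = (0.1940)(44.4) + (0.9950)(5.60) + (1.540)(16.1) = 38.98 kg·m²·rad/s.
Combined I = 0.1940 + 0.9950 + 1.540 = 2.729 kg·m².
ω_f = L / I = 38.98 / 2.729 = 14.28 rad/s.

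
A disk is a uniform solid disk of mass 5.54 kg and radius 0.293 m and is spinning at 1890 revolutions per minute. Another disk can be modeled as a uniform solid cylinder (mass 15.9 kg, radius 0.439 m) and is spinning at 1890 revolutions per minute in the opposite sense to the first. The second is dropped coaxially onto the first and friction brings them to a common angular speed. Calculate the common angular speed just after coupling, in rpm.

No external torque acts about the common axis, so total angular momentum is conserved.
Moments of inertia: I_A = ½(5.54)(0.293)² = 0.2378 kg·m²; I_B = ½(15.9)(0.439)² = 1.532 kg·m².
Taking A's sense as positive: L = (0.2378)(1890) − (1.532)(1890) = -2446 kg·m²·rpm.
Combined I = 0.2378 + 1.532 = 1.770 kg·m².
ω_f = L / I = -2446 / 1.770 = -1382 rpm.

|ω_f| ≈ 1380 rpm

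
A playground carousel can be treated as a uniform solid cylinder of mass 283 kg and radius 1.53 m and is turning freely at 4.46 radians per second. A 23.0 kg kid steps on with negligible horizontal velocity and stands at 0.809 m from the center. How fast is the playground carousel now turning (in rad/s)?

ω_f ≈ 4.27 rad/s

The added mass arrives with no angular momentum about the center, and any external torque about the center is negligible, so the system's angular momentum is conserved.
I_p = ½(283)(1.53)² = 331.2 kg·m².
Added inertia Σmr² = (23.0)(0.809)² = 15.05 kg·m²; I_f = 331.2 + 15.05 = 346.3 kg·m².
ω_f = I_p ω_i / I_f = (331.2)(4.46) / 346.3 = 4.266 rad/s.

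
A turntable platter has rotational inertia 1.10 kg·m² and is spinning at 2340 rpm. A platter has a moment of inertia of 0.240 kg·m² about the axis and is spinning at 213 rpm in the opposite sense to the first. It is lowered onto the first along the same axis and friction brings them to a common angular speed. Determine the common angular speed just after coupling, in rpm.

|ω_f| ≈ 1880 rpm

The coupling torques are internal; angular momentum about the shared axis is conserved.
Taking A's sense as positive: L = (1.100)(2340) − (0.2400)(213) = 2523 kg·m²·rpm.
Combined I = 1.100 + 0.2400 = 1.340 kg·m².
ω_f = L / I = 2523 / 1.340 = 1883 rpm.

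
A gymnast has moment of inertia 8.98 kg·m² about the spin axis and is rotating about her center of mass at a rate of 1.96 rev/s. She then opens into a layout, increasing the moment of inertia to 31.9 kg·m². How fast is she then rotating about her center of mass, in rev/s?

ω₂ ≈ 0.552 rev/s

No external torque acts about the spin axis, so angular momentum is conserved.
ω₂ = I₁ω₁ / I₂ = (8.980)(1.96 rev/s) / (31.90) = 0.5517 rev/s.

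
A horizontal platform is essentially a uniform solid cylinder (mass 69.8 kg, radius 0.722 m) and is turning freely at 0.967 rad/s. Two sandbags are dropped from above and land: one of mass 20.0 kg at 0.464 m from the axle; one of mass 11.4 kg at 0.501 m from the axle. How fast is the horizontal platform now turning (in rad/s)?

ω_f ≈ 0.694 rad/s

The added mass arrives with no angular momentum about the axle, and any external torque about the axle is negligible, so the system's angular momentum is conserved.
I_p = ½(69.8)(0.722)² = 18.19 kg·m².
Added inertia Σmr² = (20.0)(0.464)² + (11.4)(0.501)² = 7.167 kg·m²; I_f = 18.19 + 7.167 = 25.36 kg·m².
ω_f = I_p ω_i / I_f = (18.19)(0.967) / 25.36 = 0.6937 rad/s.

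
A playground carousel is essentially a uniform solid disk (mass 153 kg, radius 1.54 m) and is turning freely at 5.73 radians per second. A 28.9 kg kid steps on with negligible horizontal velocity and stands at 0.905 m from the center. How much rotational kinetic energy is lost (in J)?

energy lost ≈ 344 J

No external torque acts about the center; L_before = L_after.
I_p = ½(153)(1.54)² = 181.4 kg·m².
Added inertia Σmr² = (28.9)(0.905)² = 23.67 kg·m²; I_f = 181.4 + 23.67 = 205.1 kg·m².
ω_f = I_p ω_i / I_f = (181.4)(5.73) / 205.1 = 5.069 rad/s.
KE_i = ½(181.4)(5.730 rad/s)² = 2978 J; KE_f = ½(205.1)(5.069)² = 2635 J.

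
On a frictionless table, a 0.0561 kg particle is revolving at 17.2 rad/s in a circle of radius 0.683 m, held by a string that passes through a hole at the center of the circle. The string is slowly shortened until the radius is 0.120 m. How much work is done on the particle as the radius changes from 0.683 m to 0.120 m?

W ≈ 122 J

No torque about the axis ⇒ m r₁² ω₁ = m r₂² ω₂.
ω₂ = ω₁ (r₁/r₂)² = (17.2)(0.683/0.120)² = 557.2 rad/s.
W = ΔKE = ½m(v₂² − v₁²) = 121.5 J.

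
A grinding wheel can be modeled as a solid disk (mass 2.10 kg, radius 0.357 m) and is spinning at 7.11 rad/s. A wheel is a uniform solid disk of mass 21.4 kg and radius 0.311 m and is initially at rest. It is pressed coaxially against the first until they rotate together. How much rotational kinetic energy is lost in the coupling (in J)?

The coupling torques are internal; angular momentum about the shared axis is conserved.
Moments of inertia: I_A = ½(2.10)(0.357)² = 0.1338 kg·m²; I_B = ½(21.4)(0.311)² = 1.035 kg·m².
Taking A's sense as positive: L = (0.1338)(7.11) = 0.9515 kg·m²·rad/s.
Combined I = 0.1338 + 1.035 = 1.169 kg·m².
ω_f = L / I = 0.9515 / 1.169 = 0.8141 rad/s.
KE_i = ½ΣIω² = 3.382 J; KE_f = ½(1.169)(0.8141)² = 0.3873 J.

ΔKE lost ≈ 3.00 J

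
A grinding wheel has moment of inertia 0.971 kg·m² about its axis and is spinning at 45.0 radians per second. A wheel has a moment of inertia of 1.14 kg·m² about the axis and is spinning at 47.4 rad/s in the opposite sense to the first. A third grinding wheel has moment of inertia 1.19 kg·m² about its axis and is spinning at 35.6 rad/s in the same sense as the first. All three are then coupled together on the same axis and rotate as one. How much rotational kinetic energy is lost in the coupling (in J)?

No external torque acts about the common axis, so total angular momentum is conserved.
Taking A's sense as positive: L = (0.9710)(45.0) − (1.140)(47.4) + (1.190)(35.6) = 32.02 kg·m²·rad/s.
Combined I = 0.9710 + 1.140 + 1.190 = 3.301 kg·m².
ω_f = L / I = 32.02 / 3.301 = 9.701 rad/s.
KE_i = ½ΣIω² = 3018 J; KE_f = ½(3.301)(9.701)² = 155.3 J.

ΔKE lost ≈ 2860 J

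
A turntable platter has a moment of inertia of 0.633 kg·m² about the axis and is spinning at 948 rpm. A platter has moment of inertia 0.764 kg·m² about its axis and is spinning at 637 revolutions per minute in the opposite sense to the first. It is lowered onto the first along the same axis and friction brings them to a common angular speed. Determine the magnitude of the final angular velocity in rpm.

The coupling torques are internal; angular momentum about the shared axis is conserved.
Taking A's sense as positive: L = (0.6330)(948) − (0.7640)(637) = 113.4 kg·m²·rpm.
Combined I = 0.6330 + 0.7640 = 1.397 kg·m².
ω_f = L / I = 113.4 / 1.397 = 81.19 rpm.

|ω_f| ≈ 81.2 rpm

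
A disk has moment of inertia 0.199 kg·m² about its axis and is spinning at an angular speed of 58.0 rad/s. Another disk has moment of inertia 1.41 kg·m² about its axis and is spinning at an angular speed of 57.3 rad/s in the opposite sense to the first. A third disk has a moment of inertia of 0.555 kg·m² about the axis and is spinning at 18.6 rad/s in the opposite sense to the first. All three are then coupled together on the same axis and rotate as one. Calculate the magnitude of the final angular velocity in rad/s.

|ω_f| ≈ 36.8 rad/s

No external torque acts about the common axis, so total angular momentum is conserved.
Taking A's sense as positive: L = (0.1990)(58.0) − (1.410)(57.3) − (0.5550)(18.6) = -79.57 kg·m²·rad/s.
Combined I = 0.1990 + 1.410 + 0.5550 = 2.164 kg·m².
ω_f = L / I = -79.57 / 2.164 = -36.77 rad/s.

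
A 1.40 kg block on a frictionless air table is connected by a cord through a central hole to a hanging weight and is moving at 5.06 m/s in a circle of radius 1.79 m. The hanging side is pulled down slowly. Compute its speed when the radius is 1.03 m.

Central (radial) force ⇒ zero torque about the center ⇒ m v r is constant.
v₂ = v₁ r₁ / r₂ = (5.06)(1.79) / (1.03) = 8.794 m/s.

v₂ ≈ 8.79 m/s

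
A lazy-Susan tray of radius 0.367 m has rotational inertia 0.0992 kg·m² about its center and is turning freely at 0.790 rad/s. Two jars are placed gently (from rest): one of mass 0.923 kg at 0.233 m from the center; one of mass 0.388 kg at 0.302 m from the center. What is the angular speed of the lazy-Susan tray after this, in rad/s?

No external torque acts about the center; L_before = L_after.
Added inertia Σmr² = (0.923)(0.233)² + (0.388)(0.302)² = 0.08550 kg·m²; I_f = 0.09920 + 0.08550 = 0.1847 kg·m².
ω_f = I_p ω_i / I_f = (0.09920)(0.790) / 0.1847 = 0.4243 rad/s.

ω_f ≈ 0.424 rad/s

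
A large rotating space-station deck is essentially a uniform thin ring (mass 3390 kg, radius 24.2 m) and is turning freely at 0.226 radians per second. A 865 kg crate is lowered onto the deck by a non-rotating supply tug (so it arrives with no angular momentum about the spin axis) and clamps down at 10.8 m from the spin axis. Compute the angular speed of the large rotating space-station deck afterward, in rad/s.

The added mass arrives with no angular momentum about the spin axis, and any external torque about the spin axis is negligible, so the system's angular momentum is conserved.
I_p = (3390)(24.2)² = 1.985e+06 kg·m².
Added inertia Σmr² = (865)(10.8)² = 1.009e+05 kg·m²; I_f = 1.985e+06 + 1.009e+05 = 2.086e+06 kg·m².
ω_f = I_p ω_i / I_f = (1.985e+06)(0.226) / 2.086e+06 = 0.2151 rad/s.

ω_f ≈ 0.215 rad/s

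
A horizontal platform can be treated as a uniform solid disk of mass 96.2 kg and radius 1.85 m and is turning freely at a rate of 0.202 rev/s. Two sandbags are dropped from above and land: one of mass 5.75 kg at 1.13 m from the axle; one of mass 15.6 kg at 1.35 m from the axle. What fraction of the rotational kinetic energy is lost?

No external torque acts about the axle; L_before = L_after.
I_p = ½(96.2)(1.85)² = 164.6 kg·m².
Added inertia Σmr² = (5.75)(1.13)² + (15.6)(1.35)² = 35.77 kg·m²; I_f = 164.6 + 35.77 = 200.4 kg·m².
ω_f = I_p ω_i / I_f = (164.6)(0.202) / 200.4 = 0.1659 rev/s.
KE_i = ½(164.6)(1.269 rad/s)² = 132.6 J; KE_f = ½(200.4)(1.043)² = 108.9 J.
Fraction lost = 0.1785.

fraction ≈ 0.179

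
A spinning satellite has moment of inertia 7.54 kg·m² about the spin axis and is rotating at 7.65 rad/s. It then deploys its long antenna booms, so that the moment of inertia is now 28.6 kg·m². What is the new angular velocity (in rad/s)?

ω₂ ≈ 2.02 rad/s

Angular momentum about the spin axis is conserved since the torque about it is zero.
ω₂ = I₁ω₁ / I₂ = (7.540)(7.65 rad/s) / (28.60) = 2.017 rad/s.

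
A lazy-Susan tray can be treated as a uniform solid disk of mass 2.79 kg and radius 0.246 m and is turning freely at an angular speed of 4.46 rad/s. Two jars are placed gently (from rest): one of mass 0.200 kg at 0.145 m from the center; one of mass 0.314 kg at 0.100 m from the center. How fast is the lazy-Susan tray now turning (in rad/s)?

ω_f ≈ 4.10 rad/s

The added mass arrives with no angular momentum about the center, and any external torque about the center is negligible, so the system's angular momentum is conserved.
I_p = ½(2.79)(0.246)² = 0.08442 kg·m².
Added inertia Σmr² = (0.200)(0.145)² + (0.314)(0.100)² = 0.007345 kg·m²; I_f = 0.08442 + 0.007345 = 0.09176 kg·m².
ω_f = I_p ω_i / I_f = (0.08442)(4.46) / 0.09176 = 4.103 rad/s.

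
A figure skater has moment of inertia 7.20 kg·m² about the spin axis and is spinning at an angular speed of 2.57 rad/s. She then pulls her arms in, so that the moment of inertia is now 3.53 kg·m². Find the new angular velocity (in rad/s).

ω₂ ≈ 5.24 rad/s

Angular momentum about the spin axis is conserved since the torque about it is zero.
ω₂ = I₁ω₁ / I₂ = (7.200)(2.57 rad/s) / (3.530) = 5.242 rad/s.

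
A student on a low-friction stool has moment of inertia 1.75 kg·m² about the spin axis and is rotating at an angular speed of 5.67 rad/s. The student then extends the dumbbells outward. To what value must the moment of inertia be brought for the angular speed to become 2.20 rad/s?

I₂ ≈ 4.51 kg·m²

No external torque acts about the spin axis, so angular momentum is conserved.
I₂ = I₁ω₁ / ω₂ = (1.75)(5.67) / (2.20) = 4.510 kg·m².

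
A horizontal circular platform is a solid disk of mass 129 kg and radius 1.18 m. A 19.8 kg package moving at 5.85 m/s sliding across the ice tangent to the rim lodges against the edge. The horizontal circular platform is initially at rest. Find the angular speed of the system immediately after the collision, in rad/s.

About the central axle the impulsive forces during the collision are internal, so angular momentum about that axis is conserved.
I_p = ½(129)(1.18)² = 89.81 kg·m². Taking the sense of the package's angular momentum as positive, L_{package} = m v R = (19.8)(5.85)(1.18) = 136.7 kg·m²/s.
L_i = 0 + 136.7 = 136.7 kg·m²/s.
After sticking, I_f = I_p + m R² = 89.81 + (19.8)(1.18)² = 117.4 kg·m².
ω_f = L_i / I_f = 136.7 / 117.4 = 1.164 rad/s.

|ω_f| ≈ 1.16 rad/s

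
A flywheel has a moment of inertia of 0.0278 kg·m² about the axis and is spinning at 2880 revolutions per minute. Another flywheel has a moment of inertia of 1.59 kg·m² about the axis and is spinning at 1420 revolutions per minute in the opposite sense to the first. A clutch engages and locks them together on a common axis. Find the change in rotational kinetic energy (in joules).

No external torque acts about the common axis, so total angular momentum is conserved.
Taking A's sense as positive: L = (0.02780)(2880) − (1.590)(1420) = -2178 kg·m²·rpm.
Combined I = 0.02780 + 1.590 = 1.618 kg·m².
ω_f = L / I = -2178 / 1.618 = -1346 rpm.
KE_i = ½ΣIω² = 18840 J; KE_f = ½(1.618)(141.0)² = 16070 J.

ΔKE ≈ -2770 J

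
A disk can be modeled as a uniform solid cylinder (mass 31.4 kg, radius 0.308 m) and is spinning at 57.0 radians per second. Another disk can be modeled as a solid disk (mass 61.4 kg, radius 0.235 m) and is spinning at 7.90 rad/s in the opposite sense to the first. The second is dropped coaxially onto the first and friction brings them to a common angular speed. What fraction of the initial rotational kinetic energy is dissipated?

No external torque acts about the common axis, so total angular momentum is conserved.
Moments of inertia: I_A = ½(31.4)(0.308)² = 1.489 kg·m²; I_B = ½(61.4)(0.235)² = 1.695 kg·m².
Taking A's sense as positive: L = (1.489)(57.0) − (1.695)(7.90) = 71.50 kg·m²·rad/s.
Combined I = 1.489 + 1.695 = 3.185 kg·m².
ω_f = L / I = 71.50 / 3.185 = 22.45 rad/s.
KE_i = ½ΣIω² = 2472 J; KE_f = ½(3.185)(22.45)² = 802.6 J.
Fraction dissipated = (KE_i − KE_f)/KE_i = 0.6754.

fraction ≈ 0.675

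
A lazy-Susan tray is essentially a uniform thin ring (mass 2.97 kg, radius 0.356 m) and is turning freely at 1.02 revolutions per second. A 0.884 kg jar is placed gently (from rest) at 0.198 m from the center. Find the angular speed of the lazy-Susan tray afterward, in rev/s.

The added mass arrives with no angular momentum about the center, and any external torque about the center is negligible, so the system's angular momentum is conserved.
I_p = (2.97)(0.356)² = 0.3764 kg·m².
Added inertia Σmr² = (0.884)(0.198)² = 0.03466 kg·m²; I_f = 0.3764 + 0.03466 = 0.4111 kg·m².
ω_f = I_p ω_i / I_f = (0.3764)(1.02) / 0.4111 = 0.9340 rev/s.

ω_f ≈ 0.934 rev/s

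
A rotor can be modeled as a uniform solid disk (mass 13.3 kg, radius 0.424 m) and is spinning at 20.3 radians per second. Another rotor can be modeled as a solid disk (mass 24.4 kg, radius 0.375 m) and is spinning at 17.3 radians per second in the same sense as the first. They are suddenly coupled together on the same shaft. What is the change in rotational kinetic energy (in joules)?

No external torque acts about the common axis, so total angular momentum is conserved.
Moments of inertia: I_A = ½(13.3)(0.424)² = 1.196 kg·m²; I_B = ½(24.4)(0.375)² = 1.716 kg·m².
Taking A's sense as positive: L = (1.196)(20.3) + (1.716)(17.3) = 53.95 kg·m²·rad/s.
Combined I = 1.196 + 1.716 = 2.911 kg·m².
ω_f = L / I = 53.95 / 2.911 = 18.53 rad/s.
KE_i = ½ΣIω² = 503.1 J; KE_f = ½(2.911)(18.53)² = 499.9 J.

ΔKE ≈ -3.17 J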